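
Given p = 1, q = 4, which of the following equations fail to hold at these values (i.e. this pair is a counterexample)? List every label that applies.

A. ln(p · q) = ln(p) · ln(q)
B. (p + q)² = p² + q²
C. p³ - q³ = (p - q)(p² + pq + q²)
Evaluating each claim at the given values:
A. LHS = ln(4) ≈ 1.386, RHS = 0 → fails here (LHS ≠ RHS)
B. LHS = 25, RHS = 17 → fails here (LHS ≠ RHS)
C. LHS = -63, RHS = -63 → holds here (LHS = RHS)

Answer: A, B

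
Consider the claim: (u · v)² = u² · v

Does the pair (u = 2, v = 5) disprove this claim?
Yes

Substituting u = 2, v = 5:
LHS = (2 · 5)² = 100
RHS = 2² · 5 = 20

Since LHS ≠ RHS, this pair disproves the claim.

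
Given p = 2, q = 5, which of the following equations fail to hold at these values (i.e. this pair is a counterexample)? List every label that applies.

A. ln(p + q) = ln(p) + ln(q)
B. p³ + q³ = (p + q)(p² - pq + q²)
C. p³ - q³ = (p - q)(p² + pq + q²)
Evaluating each claim at the given values:
A. LHS = ln(7) ≈ 1.946, RHS = ln(2) + ln(5) ≈ 2.303 → fails here (LHS ≠ RHS)
B. LHS = 133, RHS = 133 → holds here (LHS = RHS)
C. LHS = -117, RHS = -117 → holds here (LHS = RHS)

Answer: A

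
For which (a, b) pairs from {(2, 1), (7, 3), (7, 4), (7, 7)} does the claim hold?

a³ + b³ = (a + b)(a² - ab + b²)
Testing each pair:
(2, 1): LHS = 9, RHS = 9 → holds
(7, 3): LHS = 370, RHS = 370 → holds
(7, 4): LHS = 407, RHS = 407 → holds
(7, 7): LHS = 686, RHS = 686 → holds

Every pair satisfies the claim.

Answer: All pairs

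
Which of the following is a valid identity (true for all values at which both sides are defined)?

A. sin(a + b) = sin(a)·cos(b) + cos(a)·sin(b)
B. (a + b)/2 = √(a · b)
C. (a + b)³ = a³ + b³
A

A: holds — e.g. at (2, 4), both sides equal sin(6) ≈ -0.2794.
B: fails at (2, 4) — LHS = 3, RHS = 2·√(2) ≈ 2.828.
C: fails at (1, 3) — LHS = 64, RHS = 28.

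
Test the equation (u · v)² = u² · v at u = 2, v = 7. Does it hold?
Fails

Substituting u = 2, v = 7:

LHS = (2 · 7)² = 196
RHS = 2² · 7 = 28

LHS ≠ RHS, so the equation does not hold at this point.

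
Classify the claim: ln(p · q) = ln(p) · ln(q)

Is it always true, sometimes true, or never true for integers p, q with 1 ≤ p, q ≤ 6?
Sometimes true

It holds at (p, q) = (1, 1) (both sides equal 0), but fails at (p, q) = (1, 5) (LHS = ln(5) ≈ 1.609, RHS = 0).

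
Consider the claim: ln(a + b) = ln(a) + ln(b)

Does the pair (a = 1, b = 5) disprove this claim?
Substituting a = 1, b = 5:
LHS = ln(1 + 5) = ln(6) ≈ 1.792
RHS = ln(1) + ln(5) = ln(5) ≈ 1.609

Since LHS ≠ RHS, this pair disproves the claim.

Answer: Yes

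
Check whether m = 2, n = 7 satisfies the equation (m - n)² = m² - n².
Fails

Substituting m = 2, n = 7:

LHS = (2 - 7)² = 25
RHS = 2² - 7² = -45

LHS ≠ RHS, so the equation does not hold at this point.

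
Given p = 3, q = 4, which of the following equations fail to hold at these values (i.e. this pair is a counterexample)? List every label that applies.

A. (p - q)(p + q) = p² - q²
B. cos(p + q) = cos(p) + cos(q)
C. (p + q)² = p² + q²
B, C

Evaluating each claim at the given values:
A. LHS = -7, RHS = -7 → holds here (LHS = RHS)
B. LHS = cos(7) ≈ 0.7539, RHS = cos(3) + cos(4) ≈ -1.644 → fails here (LHS ≠ RHS)
C. LHS = 49, RHS = 25 → fails here (LHS ≠ RHS)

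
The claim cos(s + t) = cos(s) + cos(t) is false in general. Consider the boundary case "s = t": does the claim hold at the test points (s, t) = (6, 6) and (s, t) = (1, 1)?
At (6, 6): LHS = cos(12) ≈ 0.8439 ≠ RHS = 2·cos(6) ≈ 1.92
At (1, 1): LHS = cos(2) ≈ -0.4161 ≠ RHS = 2·cos(1) ≈ 1.081

Answer: No, fails at both test points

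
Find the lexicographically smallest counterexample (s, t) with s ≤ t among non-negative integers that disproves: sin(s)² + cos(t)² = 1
Substituting (0, 1) into the claim:
LHS = sin(0)² + cos(1)² = cos(1)² ≈ 0.2919
RHS = 1

Since LHS ≠ RHS, this pair disproves the claim, and no lexicographically smaller pair (s ≤ t, non-negative integers) does.

For instance (5, 7) is also a counterexample (LHS = cos(7)² + sin(5)² ≈ 1.488, RHS = 1), but it's lexicographically larger.

Answer: (s, t) = (0, 1)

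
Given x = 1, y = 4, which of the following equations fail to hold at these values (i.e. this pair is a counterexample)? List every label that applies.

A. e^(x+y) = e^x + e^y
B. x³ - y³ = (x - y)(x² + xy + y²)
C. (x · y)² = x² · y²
A

Evaluating each claim at the given values:
A. LHS = e^5 ≈ 148.4, RHS = e + e^4 ≈ 57.32 → fails here (LHS ≠ RHS)
B. LHS = -63, RHS = -63 → holds here (LHS = RHS)
C. LHS = 16, RHS = 16 → holds here (LHS = RHS)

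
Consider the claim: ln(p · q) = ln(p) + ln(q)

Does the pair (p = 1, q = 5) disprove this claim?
Substituting p = 1, q = 5:
LHS = ln(1 · 5) = ln(5) ≈ 1.609
RHS = ln(1) + ln(5) = ln(5) ≈ 1.609

The sides agree, so this pair does not disprove the claim.

Answer: No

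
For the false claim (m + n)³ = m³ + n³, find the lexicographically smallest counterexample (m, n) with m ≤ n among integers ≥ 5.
Substituting (5, 5) into the claim:
LHS = (5 + 5)³ = 1000
RHS = 5³ + 5³ = 250

Since LHS ≠ RHS, this pair disproves the claim, and no lexicographically smaller pair (m ≤ n, integers ≥ 5) does.

For instance (6, 6) is also a counterexample (LHS = 1728, RHS = 432), but it's lexicographically larger.

Answer: (m, n) = (5, 5)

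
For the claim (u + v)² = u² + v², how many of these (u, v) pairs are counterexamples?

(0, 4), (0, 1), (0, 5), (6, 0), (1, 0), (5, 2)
Testing each pair:
(0, 4): LHS = 16, RHS = 16 → satisfies claim
(0, 1): LHS = 1, RHS = 1 → satisfies claim
(0, 5): LHS = 25, RHS = 25 → satisfies claim
(6, 0): LHS = 36, RHS = 36 → satisfies claim
(1, 0): LHS = 1, RHS = 1 → satisfies claim
(5, 2): LHS = 49, RHS = 29 → counterexample

That makes 1 counterexample.

Answer: 1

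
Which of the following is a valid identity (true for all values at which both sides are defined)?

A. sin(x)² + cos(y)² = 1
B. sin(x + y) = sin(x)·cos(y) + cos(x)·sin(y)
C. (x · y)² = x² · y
A: fails at (2, 4) — LHS = cos(4)² + sin(2)² ≈ 1.254, RHS = 1.
B: holds — e.g. at (5, 5), both sides equal sin(10) ≈ -0.544.
C: fails at (5, 5) — LHS = 625, RHS = 125.

Answer: B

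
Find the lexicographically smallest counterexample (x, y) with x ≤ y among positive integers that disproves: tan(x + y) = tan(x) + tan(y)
(x, y) = (1, 1)

Substituting (1, 1) into the claim:
LHS = tan(1 + 1) = tan(2) ≈ -2.185
RHS = tan(1) + tan(1) = 2·tan(1) ≈ 3.115

Since LHS ≠ RHS, this pair disproves the claim, and no lexicographically smaller pair (x ≤ y, positive integers) does.

For instance (7, 7) is also a counterexample (LHS = tan(14) ≈ 7.245, RHS = 2·tan(7) ≈ 1.743), but it's lexicographically larger.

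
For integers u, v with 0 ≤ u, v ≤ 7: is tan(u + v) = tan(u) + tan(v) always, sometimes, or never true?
It holds at (u, v) = (0, 4) (both sides equal tan(4) ≈ 1.158), but fails at (u, v) = (7, 2) (LHS = tan(9) ≈ -0.4523, RHS = tan(2) + tan(7) ≈ -1.314).

Answer: Sometimes true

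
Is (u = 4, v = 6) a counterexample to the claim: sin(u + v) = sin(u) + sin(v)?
Yes

Substituting u = 4, v = 6:
LHS = sin(4 + 6) = sin(10) ≈ -0.544
RHS = sin(4) + sin(6) ≈ -1.036

Since LHS ≠ RHS, this pair disproves the claim.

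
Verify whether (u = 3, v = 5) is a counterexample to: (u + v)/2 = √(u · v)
Yes

Substituting u = 3, v = 5:
LHS = (3 + 5)/2 = 4
RHS = √(3 · 5) = √(15) ≈ 3.873

Since LHS ≠ RHS, this pair disproves the claim.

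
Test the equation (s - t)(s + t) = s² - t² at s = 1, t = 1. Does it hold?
Substituting s = 1, t = 1:

LHS = (1 - 1)(1 + 1) = 0
RHS = 1² - 1² = 0

LHS = RHS, so the equation holds at this point.

Answer: Holds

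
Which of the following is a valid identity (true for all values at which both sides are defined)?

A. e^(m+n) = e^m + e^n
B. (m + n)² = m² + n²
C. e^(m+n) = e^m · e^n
A: fails at (3, 7) — LHS = e^10 ≈ 22026.5, RHS = e^3 + e^7 ≈ 1117.
B: fails at (1, 4) — LHS = 25, RHS = 17.
C: holds — e.g. at (2, 3), both sides equal e^5 ≈ 148.4.

Answer: C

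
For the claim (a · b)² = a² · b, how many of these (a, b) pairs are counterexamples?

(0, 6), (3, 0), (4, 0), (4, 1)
0

Testing each pair:
(0, 6): LHS = 0, RHS = 0 → satisfies claim
(3, 0): LHS = 0, RHS = 0 → satisfies claim
(4, 0): LHS = 0, RHS = 0 → satisfies claim
(4, 1): LHS = 16, RHS = 16 → satisfies claim

That makes 0 counterexamples.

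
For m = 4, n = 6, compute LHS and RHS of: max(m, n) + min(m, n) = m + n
LHS = max(4, 6) + min(4, 6) = 10
RHS = 4 + 6 = 10

LHS = RHS: the two sides agree.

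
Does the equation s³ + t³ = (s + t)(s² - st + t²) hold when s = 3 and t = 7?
Holds

Substituting s = 3, t = 7:

LHS = 3³ + 7³ = 370
RHS = (3 + 7)(3² - 3·7 + 7²) = 370

LHS = RHS, so the equation holds at this point.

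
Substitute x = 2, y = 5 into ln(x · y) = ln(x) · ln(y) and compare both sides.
LHS = ln(2 · 5) = ln(10) ≈ 2.303
RHS = ln(2) · ln(5) ≈ 1.116

LHS ≠ RHS (they differ by about 1.187), so the equation does not hold here.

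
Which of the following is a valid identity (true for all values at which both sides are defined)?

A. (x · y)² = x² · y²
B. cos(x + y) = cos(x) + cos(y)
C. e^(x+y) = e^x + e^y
A: holds — e.g. at (1, 1), both sides equal 1.
B: fails at (3, 5) — LHS = cos(8) ≈ -0.1455, RHS = cos(3) + cos(5) ≈ -0.7063.
C: fails at (1, 1) — LHS = e^2 ≈ 7.389, RHS = 2·e ≈ 5.437.

Answer: A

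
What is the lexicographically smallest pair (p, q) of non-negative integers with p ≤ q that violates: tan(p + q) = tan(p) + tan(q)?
(p, q) = (1, 1)

At (0, 0): both sides equal 0, so it holds there.
At (0, 3): both sides equal tan(3) ≈ -0.1425, so it holds there.

Substituting (1, 1) into the claim:
LHS = tan(1 + 1) = tan(2) ≈ -2.185
RHS = tan(1) + tan(1) = 2·tan(1) ≈ 3.115

Since LHS ≠ RHS, this pair disproves the claim, and no lexicographically smaller pair (p ≤ q, non-negative integers) does.

For instance (1, 4) is also a counterexample (LHS = tan(5) ≈ -3.381, RHS = tan(4) + tan(1) ≈ 2.715), but it's lexicographically larger.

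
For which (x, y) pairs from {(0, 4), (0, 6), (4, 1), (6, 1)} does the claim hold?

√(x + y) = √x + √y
(0, 4), (0, 6)

Testing each pair:
(0, 4): LHS = 2, RHS = 2 → holds
(0, 6): LHS = √(6) ≈ 2.449, RHS = √(6) ≈ 2.449 → holds
(4, 1): LHS = √(5) ≈ 2.236, RHS = 3 → fails
(6, 1): LHS = √(7) ≈ 2.646, RHS = 1 + √(6) ≈ 3.449 → fails

2 of 4 pairs satisfy the claim.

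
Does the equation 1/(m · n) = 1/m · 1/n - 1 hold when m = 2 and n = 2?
Substituting m = 2, n = 2:

LHS = 1/(2 · 2) = 1/4
RHS = 1/2 · 1/2 - 1 = -3/4

LHS ≠ RHS, so the equation does not hold at this point.

Answer: Fails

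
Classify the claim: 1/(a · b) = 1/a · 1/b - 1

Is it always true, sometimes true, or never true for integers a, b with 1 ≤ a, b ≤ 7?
Never true

The claim fails for every pair in the range. For instance at (a, b) = (1, 6): LHS = 1/6, RHS = -5/6.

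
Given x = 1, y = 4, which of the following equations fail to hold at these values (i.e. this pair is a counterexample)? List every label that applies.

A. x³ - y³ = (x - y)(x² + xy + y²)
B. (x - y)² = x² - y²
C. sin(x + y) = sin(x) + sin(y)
Evaluating each claim at the given values:
A. LHS = -63, RHS = -63 → holds here (LHS = RHS)
B. LHS = 9, RHS = -15 → fails here (LHS ≠ RHS)
C. LHS = sin(5) ≈ -0.9589, RHS = sin(4) + sin(1) ≈ 0.08467 → fails here (LHS ≠ RHS)

Answer: B, C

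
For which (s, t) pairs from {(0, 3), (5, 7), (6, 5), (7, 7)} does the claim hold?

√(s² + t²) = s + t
(0, 3)

Testing each pair:
(0, 3): LHS = 3, RHS = 3 → holds
(5, 7): LHS = √(74) ≈ 8.602, RHS = 12 → fails
(6, 5): LHS = √(61) ≈ 7.81, RHS = 11 → fails
(7, 7): LHS = 7·√(2) ≈ 9.899, RHS = 14 → fails

1 of 4 pairs satisfies the claim.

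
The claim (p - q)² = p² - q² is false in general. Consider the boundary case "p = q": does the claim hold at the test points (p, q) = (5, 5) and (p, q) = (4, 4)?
Yes, holds at both test points

At (5, 5): LHS = 0, RHS = 0 → equal
At (4, 4): LHS = 0, RHS = 0 → equal

So the claim does hold at both of these boundary points, even though it is not an identity.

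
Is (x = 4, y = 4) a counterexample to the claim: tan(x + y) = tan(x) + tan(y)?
Yes

Substituting x = 4, y = 4:
LHS = tan(4 + 4) = tan(8) ≈ -6.8
RHS = tan(4) + tan(4) = 2·tan(4) ≈ 2.316

Since LHS ≠ RHS, this pair disproves the claim.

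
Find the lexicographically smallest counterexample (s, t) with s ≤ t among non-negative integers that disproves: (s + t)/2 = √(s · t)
Substituting (0, 1) into the claim:
LHS = (0 + 1)/2 = 1/2
RHS = √(0 · 1) = 0

Since LHS ≠ RHS, this pair disproves the claim, and no lexicographically smaller pair (s ≤ t, non-negative integers) does.

For instance (5, 7) is also a counterexample (LHS = 6, RHS = √(35) ≈ 5.916), but it's lexicographically larger.

Answer: (s, t) = (0, 1)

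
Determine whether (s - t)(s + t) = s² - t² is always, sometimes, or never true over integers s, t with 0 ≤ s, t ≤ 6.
Always true

The identity holds for every pair in the range. For instance at (s, t) = (4, 0): both sides equal 16.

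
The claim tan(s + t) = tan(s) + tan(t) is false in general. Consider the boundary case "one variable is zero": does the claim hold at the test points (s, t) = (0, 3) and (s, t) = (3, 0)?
Yes, holds at both test points

At (0, 3): LHS = tan(3) ≈ -0.1425, RHS = tan(3) ≈ -0.1425 → equal
At (3, 0): LHS = tan(3) ≈ -0.1425, RHS = tan(3) ≈ -0.1425 → equal

So the claim does hold at both of these boundary points, even though it is not an identity.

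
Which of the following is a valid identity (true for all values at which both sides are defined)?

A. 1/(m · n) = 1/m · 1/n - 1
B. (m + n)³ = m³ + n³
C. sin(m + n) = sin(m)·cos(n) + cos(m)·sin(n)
C

A: fails at (3, 7) — LHS = 1/21, RHS = -20/21.
B: fails at (4, 4) — LHS = 512, RHS = 128.
C: holds — e.g. at (3, 3), both sides equal sin(6) ≈ -0.2794.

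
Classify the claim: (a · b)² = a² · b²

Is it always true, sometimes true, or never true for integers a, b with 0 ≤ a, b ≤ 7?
Always true

The identity holds for every pair in the range. For instance at (a, b) = (4, 6): both sides equal 576.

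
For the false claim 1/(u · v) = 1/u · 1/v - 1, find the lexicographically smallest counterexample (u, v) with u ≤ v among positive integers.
(u, v) = (1, 1)

Substituting (1, 1) into the claim:
LHS = 1/(1 · 1) = 1
RHS = 1/1 · 1/1 - 1 = 0

Since LHS ≠ RHS, this pair disproves the claim, and no lexicographically smaller pair (u ≤ v, positive integers) does.

For instance (1, 7) is also a counterexample (LHS = 1/7, RHS = -6/7), but it's lexicographically larger.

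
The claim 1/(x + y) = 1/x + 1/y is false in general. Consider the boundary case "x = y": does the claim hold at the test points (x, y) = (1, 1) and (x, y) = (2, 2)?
At (1, 1): LHS = 1/2 ≠ RHS = 2
At (2, 2): LHS = 1/4 ≠ RHS = 1

Answer: No, fails at both test points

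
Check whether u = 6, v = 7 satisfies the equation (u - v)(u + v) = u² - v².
Holds

Substituting u = 6, v = 7:

LHS = (6 - 7)(6 + 7) = -13
RHS = 6² - 7² = -13

LHS = RHS, so the equation holds at this point.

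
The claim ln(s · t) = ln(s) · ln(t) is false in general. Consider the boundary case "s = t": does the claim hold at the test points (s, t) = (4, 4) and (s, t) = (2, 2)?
At (4, 4): LHS = ln(16) ≈ 2.773 ≠ RHS = ln(4)² ≈ 1.922
At (2, 2): LHS = ln(4) ≈ 1.386 ≠ RHS = ln(2)² ≈ 0.4805

Answer: No, fails at both test points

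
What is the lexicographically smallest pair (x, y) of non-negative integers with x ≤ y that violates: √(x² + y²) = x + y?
(x, y) = (1, 1)

At (0, 2): both sides equal 2, so it holds there.

Substituting (1, 1) into the claim:
LHS = √(1² + 1²) = √(2) ≈ 1.414
RHS = 1 + 1 = 2

Since LHS ≠ RHS, this pair disproves the claim, and no lexicographically smaller pair (x ≤ y, non-negative integers) does.

For instance (3, 7) is also a counterexample (LHS = √(58) ≈ 7.616, RHS = 10), but it's lexicographically larger.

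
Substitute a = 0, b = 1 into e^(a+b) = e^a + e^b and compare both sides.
LHS = e^(0+1) = e ≈ 2.718
RHS = e^0 + e^1 = 1 + e ≈ 3.718

LHS ≠ RHS (they differ by about 1), so the equation does not hold here.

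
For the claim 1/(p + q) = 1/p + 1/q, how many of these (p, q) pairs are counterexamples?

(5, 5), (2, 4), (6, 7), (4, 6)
4

Testing each pair:
(5, 5): LHS = 1/10, RHS = 2/5 → counterexample
(2, 4): LHS = 1/6, RHS = 3/4 → counterexample
(6, 7): LHS = 1/13, RHS = 13/42 → counterexample
(4, 6): LHS = 1/10, RHS = 5/12 → counterexample

That makes 4 counterexamples.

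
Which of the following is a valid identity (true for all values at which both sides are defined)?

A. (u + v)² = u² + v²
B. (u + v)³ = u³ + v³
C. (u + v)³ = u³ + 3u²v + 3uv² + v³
C

A: fails at (4, 6) — LHS = 100, RHS = 52.
B: fails at (2, 5) — LHS = 343, RHS = 133.
C: holds — e.g. at (1, 4), both sides equal 125.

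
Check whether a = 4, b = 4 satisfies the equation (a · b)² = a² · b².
Holds

Substituting a = 4, b = 4:

LHS = (4 · 4)² = 256
RHS = 4² · 4² = 256

LHS = RHS, so the equation holds at this point.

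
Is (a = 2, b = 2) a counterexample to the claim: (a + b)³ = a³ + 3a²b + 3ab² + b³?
Substituting a = 2, b = 2:
LHS = (2 + 2)³ = 64
RHS = 2³ + 3·2²·2 + 3·2·2² + 2³ = 64

The sides agree, so this pair does not disprove the claim.

Answer: No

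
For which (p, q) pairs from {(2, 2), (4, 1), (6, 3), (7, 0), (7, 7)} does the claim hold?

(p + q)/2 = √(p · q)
(2, 2), (7, 7)

Testing each pair:
(2, 2): LHS = 2, RHS = 2 → holds
(4, 1): LHS = 5/2, RHS = 2 → fails
(6, 3): LHS = 9/2, RHS = 3·√(2) ≈ 4.243 → fails
(7, 0): LHS = 7/2, RHS = 0 → fails
(7, 7): LHS = 7, RHS = 7 → holds

2 of 5 pairs satisfy the claim.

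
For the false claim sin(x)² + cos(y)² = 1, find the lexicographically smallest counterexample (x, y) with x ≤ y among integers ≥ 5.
At (5, 5): both sides equal 1, so it holds there.

Substituting (5, 6) into the claim:
LHS = sin(5)² + cos(6)² ≈ 1.841
RHS = 1

Since LHS ≠ RHS, this pair disproves the claim, and no lexicographically smaller pair (x ≤ y, integers ≥ 5) does.

For instance (6, 9) is also a counterexample (LHS = sin(6)² + cos(9)² ≈ 0.9082, RHS = 1), but it's lexicographically larger.

Answer: (x, y) = (5, 6)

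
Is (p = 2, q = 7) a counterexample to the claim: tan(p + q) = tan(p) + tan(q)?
Substituting p = 2, q = 7:
LHS = tan(2 + 7) = tan(9) ≈ -0.4523
RHS = tan(2) + tan(7) ≈ -1.314

Since LHS ≠ RHS, this pair disproves the claim.

Answer: Yes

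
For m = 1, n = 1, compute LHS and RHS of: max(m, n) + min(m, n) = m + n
LHS = max(1, 1) + min(1, 1) = 2
RHS = 1 + 1 = 2

LHS = RHS: the two sides agree.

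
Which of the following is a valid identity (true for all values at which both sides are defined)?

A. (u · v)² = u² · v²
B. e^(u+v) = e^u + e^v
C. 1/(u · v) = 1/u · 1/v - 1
A: holds — e.g. at (5, 8), both sides equal 1600.
B: fails at (2, 7) — LHS = e^9 ≈ 8103, RHS = e^2 + e^7 ≈ 1104.
C: fails at (3, 3) — LHS = 1/9, RHS = -8/9.

Answer: A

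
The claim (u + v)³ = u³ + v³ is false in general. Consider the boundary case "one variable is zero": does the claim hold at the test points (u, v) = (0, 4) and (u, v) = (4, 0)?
Yes, holds at both test points

At (0, 4): LHS = 64, RHS = 64 → equal
At (4, 0): LHS = 64, RHS = 64 → equal

So the claim does hold at both of these boundary points, even though it is not an identity.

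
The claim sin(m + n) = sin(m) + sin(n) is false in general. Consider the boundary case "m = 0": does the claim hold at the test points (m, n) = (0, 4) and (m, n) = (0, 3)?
Yes, holds at both test points

At (0, 4): LHS = sin(4) ≈ -0.7568, RHS = sin(4) ≈ -0.7568 → equal
At (0, 3): LHS = sin(3) ≈ 0.1411, RHS = sin(3) ≈ 0.1411 → equal

So the claim does hold at both of these boundary points, even though it is not an identity.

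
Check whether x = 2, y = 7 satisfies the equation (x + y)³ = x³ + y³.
Fails

Substituting x = 2, y = 7:

LHS = (2 + 7)³ = 729
RHS = 2³ + 7³ = 351

LHS ≠ RHS, so the equation does not hold at this point.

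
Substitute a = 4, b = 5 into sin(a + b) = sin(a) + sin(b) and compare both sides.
LHS = sin(4 + 5) = sin(9) ≈ 0.4121
RHS = sin(4) + sin(5) ≈ -1.716

LHS ≠ RHS (they differ by about 2.128), so the equation does not hold here.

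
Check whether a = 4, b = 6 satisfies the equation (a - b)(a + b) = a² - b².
Holds

Substituting a = 4, b = 6:

LHS = (4 - 6)(4 + 6) = -20
RHS = 4² - 6² = -20

LHS = RHS, so the equation holds at this point.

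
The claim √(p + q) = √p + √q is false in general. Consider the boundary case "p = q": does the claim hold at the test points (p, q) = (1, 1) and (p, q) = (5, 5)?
At (1, 1): LHS = √(2) ≈ 1.414 ≠ RHS = 2
At (5, 5): LHS = √(10) ≈ 3.162 ≠ RHS = 2·√(5) ≈ 4.472

Answer: No, fails at both test points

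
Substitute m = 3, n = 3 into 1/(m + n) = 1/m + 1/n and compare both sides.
LHS = 1/(3 + 3) = 1/6
RHS = 1/3 + 1/3 = 2/3

LHS ≠ RHS, so the equation does not hold here.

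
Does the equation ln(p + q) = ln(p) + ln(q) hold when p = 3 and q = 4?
Fails

Substituting p = 3, q = 4:

LHS = ln(3 + 4) = ln(7) ≈ 1.946
RHS = ln(3) + ln(4) ≈ 2.485

LHS ≠ RHS, so the equation does not hold at this point.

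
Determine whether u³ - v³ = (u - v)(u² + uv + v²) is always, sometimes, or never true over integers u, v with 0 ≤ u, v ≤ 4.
Always true

The identity holds for every pair in the range. For instance at (u, v) = (1, 2): both sides equal -7.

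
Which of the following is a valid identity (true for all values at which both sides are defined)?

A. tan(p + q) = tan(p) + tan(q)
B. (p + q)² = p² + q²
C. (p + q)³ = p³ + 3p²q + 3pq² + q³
C

A: fails at (3, 5) — LHS = tan(8) ≈ -6.8, RHS = tan(5) + tan(3) ≈ -3.523.
B: fails at (4, 5) — LHS = 81, RHS = 41.
C: holds — e.g. at (5, 8), both sides equal 2197.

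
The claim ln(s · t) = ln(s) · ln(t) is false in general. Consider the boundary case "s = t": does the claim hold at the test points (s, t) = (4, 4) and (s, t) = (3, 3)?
No, fails at both test points

At (4, 4): LHS = ln(16) ≈ 2.773 ≠ RHS = ln(4)² ≈ 1.922
At (3, 3): LHS = ln(9) ≈ 2.197 ≠ RHS = ln(3)² ≈ 1.207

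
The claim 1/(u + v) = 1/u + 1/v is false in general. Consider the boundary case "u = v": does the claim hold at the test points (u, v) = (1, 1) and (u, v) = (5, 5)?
At (1, 1): LHS = 1/2 ≠ RHS = 2
At (5, 5): LHS = 1/10 ≠ RHS = 2/5

Answer: No, fails at both test points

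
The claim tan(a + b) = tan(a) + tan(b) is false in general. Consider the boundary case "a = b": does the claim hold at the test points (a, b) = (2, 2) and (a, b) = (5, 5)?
At (2, 2): LHS = tan(4) ≈ 1.158 ≠ RHS = 2·tan(2) ≈ -4.37
At (5, 5): LHS = tan(10) ≈ 0.6484 ≠ RHS = 2·tan(5) ≈ -6.761

Answer: No, fails at both test points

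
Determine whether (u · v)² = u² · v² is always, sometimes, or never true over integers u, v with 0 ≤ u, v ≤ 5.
The identity holds for every pair in the range. For instance at (u, v) = (1, 5): both sides equal 25.

Answer: Always true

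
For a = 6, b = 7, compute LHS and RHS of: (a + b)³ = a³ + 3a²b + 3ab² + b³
LHS = (6 + 7)³ = 2197
RHS = 6³ + 3·6²·7 + 3·6·7² + 7³ = 2197

LHS = RHS: the two sides agree.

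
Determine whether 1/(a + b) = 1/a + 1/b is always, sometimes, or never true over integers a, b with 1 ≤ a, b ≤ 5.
Never true

The claim fails for every pair in the range. For instance at (a, b) = (5, 5): LHS = 1/10, RHS = 2/5.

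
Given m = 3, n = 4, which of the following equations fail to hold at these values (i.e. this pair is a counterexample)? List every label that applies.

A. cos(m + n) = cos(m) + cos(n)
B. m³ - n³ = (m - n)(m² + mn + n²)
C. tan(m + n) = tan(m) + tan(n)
Evaluating each claim at the given values:
A. LHS = cos(7) ≈ 0.7539, RHS = cos(3) + cos(4) ≈ -1.644 → fails here (LHS ≠ RHS)
B. LHS = -37, RHS = -37 → holds here (LHS = RHS)
C. LHS = tan(7) ≈ 0.8714, RHS = tan(3) + tan(4) ≈ 1.015 → fails here (LHS ≠ RHS)

Answer: A, C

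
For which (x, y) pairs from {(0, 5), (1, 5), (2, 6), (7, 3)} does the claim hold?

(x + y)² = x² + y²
Testing each pair:
(0, 5): LHS = 25, RHS = 25 → holds
(1, 5): LHS = 36, RHS = 26 → fails
(2, 6): LHS = 64, RHS = 40 → fails
(7, 3): LHS = 100, RHS = 58 → fails

1 of 4 pairs satisfies the claim.

Answer: (0, 5)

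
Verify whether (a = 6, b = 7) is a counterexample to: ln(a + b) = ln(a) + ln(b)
Substituting a = 6, b = 7:
LHS = ln(6 + 7) = ln(13) ≈ 2.565
RHS = ln(6) + ln(7) ≈ 3.738

Since LHS ≠ RHS, this pair disproves the claim.

Answer: Yes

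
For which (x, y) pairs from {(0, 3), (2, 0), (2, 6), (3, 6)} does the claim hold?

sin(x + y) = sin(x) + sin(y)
Testing each pair:
(0, 3): LHS = sin(3) ≈ 0.1411, RHS = sin(3) ≈ 0.1411 → holds
(2, 0): LHS = sin(2) ≈ 0.9093, RHS = sin(2) ≈ 0.9093 → holds
(2, 6): LHS = sin(8) ≈ 0.9894, RHS = sin(6) + sin(2) ≈ 0.6299 → fails
(3, 6): LHS = sin(9) ≈ 0.4121, RHS = sin(6) + sin(3) ≈ -0.1383 → fails

2 of 4 pairs satisfy the claim.

Answer: (0, 3), (2, 0)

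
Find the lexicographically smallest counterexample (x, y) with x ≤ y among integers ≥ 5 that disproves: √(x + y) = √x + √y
Substituting (5, 5) into the claim:
LHS = √(5 + 5) = √(10) ≈ 3.162
RHS = √5 + √5 = 2·√(5) ≈ 4.472

Since LHS ≠ RHS, this pair disproves the claim, and no lexicographically smaller pair (x ≤ y, integers ≥ 5) does.

For instance (5, 9) is also a counterexample (LHS = √(14) ≈ 3.742, RHS = √(5) + 3 ≈ 5.236), but it's lexicographically larger.

Answer: (x, y) = (5, 5)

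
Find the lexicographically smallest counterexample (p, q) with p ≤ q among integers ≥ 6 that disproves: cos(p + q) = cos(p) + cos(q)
Substituting (6, 6) into the claim:
LHS = cos(6 + 6) = cos(12) ≈ 0.8439
RHS = cos(6) + cos(6) = 2·cos(6) ≈ 1.92

Since LHS ≠ RHS, this pair disproves the claim, and no lexicographically smaller pair (p ≤ q, integers ≥ 6) does.

For instance (6, 12) is also a counterexample (LHS = cos(18) ≈ 0.6603, RHS = cos(12) + cos(6) ≈ 1.804), but it's lexicographically larger.

Answer: (p, q) = (6, 6)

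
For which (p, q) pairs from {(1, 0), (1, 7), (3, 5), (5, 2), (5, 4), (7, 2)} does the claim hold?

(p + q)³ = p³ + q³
(1, 0)

Testing each pair:
(1, 0): LHS = 1, RHS = 1 → holds
(1, 7): LHS = 512, RHS = 344 → fails
(3, 5): LHS = 512, RHS = 152 → fails
(5, 2): LHS = 343, RHS = 133 → fails
(5, 4): LHS = 729, RHS = 189 → fails
(7, 2): LHS = 729, RHS = 351 → fails

1 of 6 pairs satisfies the claim.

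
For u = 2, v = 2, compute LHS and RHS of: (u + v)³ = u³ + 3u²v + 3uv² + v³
LHS = (2 + 2)³ = 64
RHS = 2³ + 3·2²·2 + 3·2·2² + 2³ = 64

LHS = RHS: the two sides agree.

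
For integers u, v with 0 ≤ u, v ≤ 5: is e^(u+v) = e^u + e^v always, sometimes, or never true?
Never true

The claim fails for every pair in the range. For instance at (u, v) = (4, 2): LHS = e^6 ≈ 403.4, RHS = e^2 + e^4 ≈ 61.99.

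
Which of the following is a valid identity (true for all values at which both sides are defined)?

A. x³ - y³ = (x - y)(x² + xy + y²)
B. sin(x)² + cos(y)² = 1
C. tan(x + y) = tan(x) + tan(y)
A: holds — e.g. at (1, 3), both sides equal -26.
B: fails at (0, 1) — LHS = cos(1)² ≈ 0.2919, RHS = 1.
C: fails at (4, 6) — LHS = tan(10) ≈ 0.6484, RHS = tan(6) + tan(4) ≈ 0.8668.

Answer: A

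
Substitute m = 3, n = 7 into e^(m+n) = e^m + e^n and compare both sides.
LHS = e^(3+7) = e^10 ≈ 22026.5
RHS = e^3 + e^7 ≈ 1117

LHS ≠ RHS (they differ by about 20909.7), so the equation does not hold here.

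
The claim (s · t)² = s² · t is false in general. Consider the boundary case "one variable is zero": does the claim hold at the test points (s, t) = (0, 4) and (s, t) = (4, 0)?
At (0, 4): LHS = 0, RHS = 0 → equal
At (4, 0): LHS = 0, RHS = 0 → equal

So the claim does hold at both of these boundary points, even though it is not an identity.

Answer: Yes, holds at both test points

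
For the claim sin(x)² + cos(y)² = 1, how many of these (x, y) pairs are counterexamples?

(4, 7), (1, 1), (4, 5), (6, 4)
3

Testing each pair:
(4, 7): LHS = cos(7)² + sin(4)² ≈ 1.141, RHS = 1 → counterexample
(1, 1): LHS = cos(1)² + sin(1)² = 1, RHS = 1 → satisfies claim
(4, 5): LHS = cos(5)² + sin(4)² ≈ 0.6532, RHS = 1 → counterexample
(6, 4): LHS = sin(6)² + cos(4)² ≈ 0.5053, RHS = 1 → counterexample

That makes 3 counterexamples.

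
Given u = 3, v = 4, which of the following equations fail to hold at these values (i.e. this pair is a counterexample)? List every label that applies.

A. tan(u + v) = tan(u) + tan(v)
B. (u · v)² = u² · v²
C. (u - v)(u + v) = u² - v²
A

Evaluating each claim at the given values:
A. LHS = tan(7) ≈ 0.8714, RHS = tan(3) + tan(4) ≈ 1.015 → fails here (LHS ≠ RHS)
B. LHS = 144, RHS = 144 → holds here (LHS = RHS)
C. LHS = -7, RHS = -7 → holds here (LHS = RHS)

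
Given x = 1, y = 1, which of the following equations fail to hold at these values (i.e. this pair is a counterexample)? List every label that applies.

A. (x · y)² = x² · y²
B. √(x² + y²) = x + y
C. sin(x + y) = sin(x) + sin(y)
Evaluating each claim at the given values:
A. LHS = 1, RHS = 1 → holds here (LHS = RHS)
B. LHS = √(2) ≈ 1.414, RHS = 2 → fails here (LHS ≠ RHS)
C. LHS = sin(2) ≈ 0.9093, RHS = 2·sin(1) ≈ 1.683 → fails here (LHS ≠ RHS)

Answer: B, C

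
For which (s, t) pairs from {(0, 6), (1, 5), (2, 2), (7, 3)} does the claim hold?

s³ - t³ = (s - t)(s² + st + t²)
Testing each pair:
(0, 6): LHS = -216, RHS = -216 → holds
(1, 5): LHS = -124, RHS = -124 → holds
(2, 2): LHS = 0, RHS = 0 → holds
(7, 3): LHS = 316, RHS = 316 → holds

Every pair satisfies the claim.

Answer: All pairs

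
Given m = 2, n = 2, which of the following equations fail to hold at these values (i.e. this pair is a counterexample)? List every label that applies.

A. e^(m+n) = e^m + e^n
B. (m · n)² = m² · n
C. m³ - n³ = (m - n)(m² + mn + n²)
Evaluating each claim at the given values:
A. LHS = e^4 ≈ 54.6, RHS = 2·e^2 ≈ 14.78 → fails here (LHS ≠ RHS)
B. LHS = 16, RHS = 8 → fails here (LHS ≠ RHS)
C. LHS = 0, RHS = 0 → holds here (LHS = RHS)

Answer: A, B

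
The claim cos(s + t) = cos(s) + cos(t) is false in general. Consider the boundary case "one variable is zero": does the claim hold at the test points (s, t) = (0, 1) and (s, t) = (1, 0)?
At (0, 1): LHS = cos(1) ≈ 0.5403 ≠ RHS = cos(1) + 1 ≈ 1.54
At (1, 0): LHS = cos(1) ≈ 0.5403 ≠ RHS = cos(1) + 1 ≈ 1.54

Answer: No, fails at both test points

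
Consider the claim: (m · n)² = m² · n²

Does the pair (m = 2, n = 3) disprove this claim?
No

Substituting m = 2, n = 3:
LHS = (2 · 3)² = 36
RHS = 2² · 3² = 36

The sides agree, so this pair does not disprove the claim.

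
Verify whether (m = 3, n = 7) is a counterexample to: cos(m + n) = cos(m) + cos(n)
Substituting m = 3, n = 7:
LHS = cos(3 + 7) = cos(10) ≈ -0.8391
RHS = cos(3) + cos(7) ≈ -0.2361

Since LHS ≠ RHS, this pair disproves the claim.

Answer: Yes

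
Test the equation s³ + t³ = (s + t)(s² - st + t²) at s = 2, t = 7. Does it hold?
Holds

Substituting s = 2, t = 7:

LHS = 2³ + 7³ = 351
RHS = (2 + 7)(2² - 2·7 + 7²) = 351

LHS = RHS, so the equation holds at this point.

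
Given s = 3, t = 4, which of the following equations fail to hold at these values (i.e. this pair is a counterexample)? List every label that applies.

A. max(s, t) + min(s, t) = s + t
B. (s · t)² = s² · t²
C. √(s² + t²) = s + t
C

Evaluating each claim at the given values:
A. LHS = 7, RHS = 7 → holds here (LHS = RHS)
B. LHS = 144, RHS = 144 → holds here (LHS = RHS)
C. LHS = 5, RHS = 7 → fails here (LHS ≠ RHS)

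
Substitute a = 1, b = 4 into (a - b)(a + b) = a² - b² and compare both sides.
LHS = (1 - 4)(1 + 4) = -15
RHS = 1² - 4² = -15

LHS = RHS: the two sides agree.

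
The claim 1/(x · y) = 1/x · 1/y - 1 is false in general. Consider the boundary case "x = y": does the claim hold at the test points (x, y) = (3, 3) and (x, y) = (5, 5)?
At (3, 3): LHS = 1/9 ≠ RHS = -8/9
At (5, 5): LHS = 1/25 ≠ RHS = -24/25

Answer: No, fails at both test points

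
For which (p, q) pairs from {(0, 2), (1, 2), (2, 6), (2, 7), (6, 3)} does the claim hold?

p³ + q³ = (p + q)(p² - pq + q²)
All pairs

Testing each pair:
(0, 2): LHS = 8, RHS = 8 → holds
(1, 2): LHS = 9, RHS = 9 → holds
(2, 6): LHS = 224, RHS = 224 → holds
(2, 7): LHS = 351, RHS = 351 → holds
(6, 3): LHS = 243, RHS = 243 → holds

Every pair satisfies the claim.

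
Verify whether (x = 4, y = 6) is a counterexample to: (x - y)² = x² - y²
Substituting x = 4, y = 6:
LHS = (4 - 6)² = 4
RHS = 4² - 6² = -20

Since LHS ≠ RHS, this pair disproves the claim.

Answer: Yes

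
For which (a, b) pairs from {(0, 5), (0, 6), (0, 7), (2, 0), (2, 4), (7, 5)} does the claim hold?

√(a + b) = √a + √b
Testing each pair:
(0, 5): LHS = √(5) ≈ 2.236, RHS = √(5) ≈ 2.236 → holds
(0, 6): LHS = √(6) ≈ 2.449, RHS = √(6) ≈ 2.449 → holds
(0, 7): LHS = √(7) ≈ 2.646, RHS = √(7) ≈ 2.646 → holds
(2, 0): LHS = √(2) ≈ 1.414, RHS = √(2) ≈ 1.414 → holds
(2, 4): LHS = √(6) ≈ 2.449, RHS = √(2) + 2 ≈ 3.414 → fails
(7, 5): LHS = 2·√(3) ≈ 3.464, RHS = √(5) + √(7) ≈ 4.882 → fails

4 of 6 pairs satisfy the claim.

Answer: (0, 5), (0, 6), (0, 7), (2, 0)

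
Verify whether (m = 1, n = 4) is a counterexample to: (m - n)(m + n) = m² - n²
No

Substituting m = 1, n = 4:
LHS = (1 - 4)(1 + 4) = -15
RHS = 1² - 4² = -15

The sides agree, so this pair does not disprove the claim.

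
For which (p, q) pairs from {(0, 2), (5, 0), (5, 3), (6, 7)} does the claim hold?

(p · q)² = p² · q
(0, 2), (5, 0)

Testing each pair:
(0, 2): LHS = 0, RHS = 0 → holds
(5, 0): LHS = 0, RHS = 0 → holds
(5, 3): LHS = 225, RHS = 75 → fails
(6, 7): LHS = 1764, RHS = 252 → fails

2 of 4 pairs satisfy the claim.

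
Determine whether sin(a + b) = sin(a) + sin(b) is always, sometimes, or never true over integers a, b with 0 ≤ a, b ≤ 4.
It holds at (a, b) = (2, 0) (both sides equal sin(2) ≈ 0.9093), but fails at (a, b) = (2, 3) (LHS = sin(5) ≈ -0.9589, RHS = sin(3) + sin(2) ≈ 1.05).

Answer: Sometimes true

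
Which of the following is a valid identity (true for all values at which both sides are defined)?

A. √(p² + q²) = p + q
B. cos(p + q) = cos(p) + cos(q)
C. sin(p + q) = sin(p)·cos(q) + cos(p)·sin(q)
A: fails at (1, 2) — LHS = √(5) ≈ 2.236, RHS = 3.
B: fails at (3, 4) — LHS = cos(7) ≈ 0.7539, RHS = cos(3) + cos(4) ≈ -1.644.
C: holds — e.g. at (5, 8), both sides equal sin(13) ≈ 0.4202.

Answer: C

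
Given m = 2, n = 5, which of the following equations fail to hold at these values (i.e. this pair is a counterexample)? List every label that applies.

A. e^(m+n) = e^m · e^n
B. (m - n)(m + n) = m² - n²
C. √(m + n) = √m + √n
Evaluating each claim at the given values:
A. LHS = e^7 ≈ 1097, RHS = e^7 ≈ 1097 → holds here (LHS = RHS)
B. LHS = -21, RHS = -21 → holds here (LHS = RHS)
C. LHS = √(7) ≈ 2.646, RHS = √(2) + √(5) ≈ 3.65 → fails here (LHS ≠ RHS)

Answer: C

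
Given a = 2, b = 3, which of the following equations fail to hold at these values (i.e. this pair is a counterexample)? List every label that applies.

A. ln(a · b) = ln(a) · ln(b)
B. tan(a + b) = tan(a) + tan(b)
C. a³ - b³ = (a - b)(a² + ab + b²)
Evaluating each claim at the given values:
A. LHS = ln(6) ≈ 1.792, RHS = ln(2)·ln(3) ≈ 0.7615 → fails here (LHS ≠ RHS)
B. LHS = tan(5) ≈ -3.381, RHS = tan(2) + tan(3) ≈ -2.328 → fails here (LHS ≠ RHS)
C. LHS = -19, RHS = -19 → holds here (LHS = RHS)

Answer: A, B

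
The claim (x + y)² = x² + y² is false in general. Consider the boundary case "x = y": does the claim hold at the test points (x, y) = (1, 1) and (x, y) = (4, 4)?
At (1, 1): LHS = 4 ≠ RHS = 2
At (4, 4): LHS = 64 ≠ RHS = 32

Answer: No, fails at both test points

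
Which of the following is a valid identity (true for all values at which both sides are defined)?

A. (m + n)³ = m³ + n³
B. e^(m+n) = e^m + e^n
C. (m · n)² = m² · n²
C

A: fails at (2, 3) — LHS = 125, RHS = 35.
B: fails at (1, 4) — LHS = e^5 ≈ 148.4, RHS = e + e^4 ≈ 57.32.
C: holds — e.g. at (4, 4), both sides equal 256.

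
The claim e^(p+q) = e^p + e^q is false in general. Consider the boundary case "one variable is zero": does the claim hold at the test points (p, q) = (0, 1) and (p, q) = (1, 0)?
At (0, 1): LHS = e ≈ 2.718 ≠ RHS = 1 + e ≈ 3.718
At (1, 0): LHS = e ≈ 2.718 ≠ RHS = 1 + e ≈ 3.718

Answer: No, fails at both test points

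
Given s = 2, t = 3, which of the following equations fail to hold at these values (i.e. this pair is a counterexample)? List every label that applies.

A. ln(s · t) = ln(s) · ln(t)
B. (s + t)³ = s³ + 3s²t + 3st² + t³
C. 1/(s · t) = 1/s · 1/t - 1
A, C

Evaluating each claim at the given values:
A. LHS = ln(6) ≈ 1.792, RHS = ln(2)·ln(3) ≈ 0.7615 → fails here (LHS ≠ RHS)
B. LHS = 125, RHS = 125 → holds here (LHS = RHS)
C. LHS = 1/6, RHS = -5/6 → fails here (LHS ≠ RHS)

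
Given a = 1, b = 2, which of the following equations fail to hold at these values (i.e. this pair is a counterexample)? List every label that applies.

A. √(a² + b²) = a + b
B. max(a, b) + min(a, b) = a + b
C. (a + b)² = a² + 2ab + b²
Evaluating each claim at the given values:
A. LHS = √(5) ≈ 2.236, RHS = 3 → fails here (LHS ≠ RHS)
B. LHS = 3, RHS = 3 → holds here (LHS = RHS)
C. LHS = 9, RHS = 9 → holds here (LHS = RHS)

Answer: A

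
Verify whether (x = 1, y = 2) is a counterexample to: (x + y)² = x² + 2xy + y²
Substituting x = 1, y = 2:
LHS = (1 + 2)² = 9
RHS = 1² + 2·1·2 + 2² = 9

The sides agree, so this pair does not disprove the claim.

Answer: No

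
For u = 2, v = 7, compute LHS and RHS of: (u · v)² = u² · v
LHS = (2 · 7)² = 196
RHS = 2² · 7 = 28

LHS ≠ RHS, so the equation does not hold here.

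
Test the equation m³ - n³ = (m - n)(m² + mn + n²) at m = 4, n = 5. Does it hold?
Holds

Substituting m = 4, n = 5:

LHS = 4³ - 5³ = -61
RHS = (4 - 5)(4² + 4·5 + 5²) = -61

LHS = RHS, so the equation holds at this point.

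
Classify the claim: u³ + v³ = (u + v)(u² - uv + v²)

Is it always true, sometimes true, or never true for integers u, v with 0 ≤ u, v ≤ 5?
Always true

The identity holds for every pair in the range. For instance at (u, v) = (5, 4): both sides equal 189.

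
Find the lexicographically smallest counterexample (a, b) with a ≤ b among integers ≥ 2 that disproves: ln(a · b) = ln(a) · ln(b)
Substituting (2, 2) into the claim:
LHS = ln(2 · 2) = ln(4) ≈ 1.386
RHS = ln(2) · ln(2) = ln(2)² ≈ 0.4805

Since LHS ≠ RHS, this pair disproves the claim, and no lexicographically smaller pair (a ≤ b, integers ≥ 2) does.

For instance (7, 8) is also a counterexample (LHS = ln(56) ≈ 4.025, RHS = ln(7)·ln(8) ≈ 4.046), but it's lexicographically larger.

Answer: (a, b) = (2, 2)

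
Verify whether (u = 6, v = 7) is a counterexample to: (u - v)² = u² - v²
Substituting u = 6, v = 7:
LHS = (6 - 7)² = 1
RHS = 6² - 7² = -13

Since LHS ≠ RHS, this pair disproves the claim.

Answer: Yes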